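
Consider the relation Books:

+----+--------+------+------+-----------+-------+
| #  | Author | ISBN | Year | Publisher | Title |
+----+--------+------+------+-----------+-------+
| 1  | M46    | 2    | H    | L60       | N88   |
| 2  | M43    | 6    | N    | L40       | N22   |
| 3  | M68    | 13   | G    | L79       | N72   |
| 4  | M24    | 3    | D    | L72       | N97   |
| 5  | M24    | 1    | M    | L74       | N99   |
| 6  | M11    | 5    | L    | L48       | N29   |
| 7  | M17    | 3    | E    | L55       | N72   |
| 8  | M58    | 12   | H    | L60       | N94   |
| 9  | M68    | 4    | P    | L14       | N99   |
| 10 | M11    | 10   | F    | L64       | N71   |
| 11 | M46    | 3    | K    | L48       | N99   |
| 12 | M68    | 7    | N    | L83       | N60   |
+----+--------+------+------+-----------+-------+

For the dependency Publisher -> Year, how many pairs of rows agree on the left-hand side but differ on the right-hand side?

Publisher=L60: all 2 rows agree on Year — 0 pairs.
Publisher=L48: violating pairs (6,11) — 1 pair.

1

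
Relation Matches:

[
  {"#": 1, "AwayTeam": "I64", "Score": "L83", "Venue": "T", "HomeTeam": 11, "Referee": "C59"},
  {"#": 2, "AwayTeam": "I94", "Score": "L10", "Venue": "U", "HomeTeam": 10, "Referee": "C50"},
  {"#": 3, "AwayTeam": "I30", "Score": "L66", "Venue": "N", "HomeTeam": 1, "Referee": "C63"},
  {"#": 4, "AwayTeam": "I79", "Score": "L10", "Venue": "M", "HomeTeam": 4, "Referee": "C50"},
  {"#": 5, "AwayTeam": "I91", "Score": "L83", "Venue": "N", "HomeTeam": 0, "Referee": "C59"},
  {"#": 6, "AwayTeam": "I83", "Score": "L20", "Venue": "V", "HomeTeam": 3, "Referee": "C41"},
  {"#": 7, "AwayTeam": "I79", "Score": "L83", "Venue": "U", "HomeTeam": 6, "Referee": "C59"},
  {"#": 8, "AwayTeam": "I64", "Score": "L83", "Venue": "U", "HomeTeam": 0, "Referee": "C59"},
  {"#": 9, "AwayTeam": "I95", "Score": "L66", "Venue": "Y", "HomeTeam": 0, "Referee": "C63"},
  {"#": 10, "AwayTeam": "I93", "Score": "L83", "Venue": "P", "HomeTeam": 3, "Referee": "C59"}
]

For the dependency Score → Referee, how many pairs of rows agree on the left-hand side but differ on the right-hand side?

Score=L83: all 5 rows agree on Referee — 0 pairs.
Score=L10: all 2 rows agree on Referee — 0 pairs.
Score=L66: all 2 rows agree on Referee — 0 pairs.

0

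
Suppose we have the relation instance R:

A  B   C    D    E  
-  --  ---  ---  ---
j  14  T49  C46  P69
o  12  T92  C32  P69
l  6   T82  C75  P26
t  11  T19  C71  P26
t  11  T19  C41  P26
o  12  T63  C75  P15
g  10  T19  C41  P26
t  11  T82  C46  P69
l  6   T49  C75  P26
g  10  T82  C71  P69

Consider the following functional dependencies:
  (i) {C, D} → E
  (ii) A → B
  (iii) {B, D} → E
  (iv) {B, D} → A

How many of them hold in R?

4

(i) {C, D} → E: every LHS value maps to a single RHS value — holds.
(ii) A → B: every LHS value maps to a single RHS value — holds.
(iii) {B, D} → E: every LHS value maps to a single RHS value — holds.
(iv) {B, D} → A: every LHS value maps to a single RHS value — holds.
4 of the 4 dependencies hold.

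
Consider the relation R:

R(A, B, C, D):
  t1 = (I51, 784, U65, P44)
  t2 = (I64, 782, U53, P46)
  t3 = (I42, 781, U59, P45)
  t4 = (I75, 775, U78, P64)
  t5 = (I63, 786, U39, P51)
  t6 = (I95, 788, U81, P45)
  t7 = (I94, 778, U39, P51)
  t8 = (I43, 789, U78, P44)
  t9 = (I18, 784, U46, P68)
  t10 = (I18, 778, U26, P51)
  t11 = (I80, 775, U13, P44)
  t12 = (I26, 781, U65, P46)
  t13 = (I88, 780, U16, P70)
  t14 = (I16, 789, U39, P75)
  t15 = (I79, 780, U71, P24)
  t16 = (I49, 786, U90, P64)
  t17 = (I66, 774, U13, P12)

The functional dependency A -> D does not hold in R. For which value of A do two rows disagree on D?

I18

A=I51: row 1 → D = P44 ✓
A=I64: row 2 → D = P46 ✓
A=I42: row 3 → D = P45 ✓
A=I75: row 4 → D = P64 ✓
A=I63: row 5 → D = P51 ✓
A=I95: row 6 → D = P45 ✓
A=I94: row 7 → D = P51 ✓
A=I43: row 8 → D = P44 ✓
A=I18: rows 9, 10 → D takes values {P68, P51} — violation
A=I80: row 11 → D = P44 ✓
A=I26: row 12 → D = P46 ✓
A=I88: row 13 → D = P70 ✓
A=I16: row 14 → D = P75 ✓
A=I79: row 15 → D = P24 ✓
A=I49: row 16 → D = P64 ✓
A=I66: row 17 → D = P12 ✓
The only A value with inconsistent D is A=I18.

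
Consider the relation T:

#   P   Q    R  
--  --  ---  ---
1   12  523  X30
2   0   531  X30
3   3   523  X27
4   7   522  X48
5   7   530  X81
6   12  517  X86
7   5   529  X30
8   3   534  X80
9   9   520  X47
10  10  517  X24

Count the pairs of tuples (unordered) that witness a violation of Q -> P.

2

Q=523: violating pairs (1,3) — 1 pair.
Q=517: violating pairs (6,10) — 1 pair.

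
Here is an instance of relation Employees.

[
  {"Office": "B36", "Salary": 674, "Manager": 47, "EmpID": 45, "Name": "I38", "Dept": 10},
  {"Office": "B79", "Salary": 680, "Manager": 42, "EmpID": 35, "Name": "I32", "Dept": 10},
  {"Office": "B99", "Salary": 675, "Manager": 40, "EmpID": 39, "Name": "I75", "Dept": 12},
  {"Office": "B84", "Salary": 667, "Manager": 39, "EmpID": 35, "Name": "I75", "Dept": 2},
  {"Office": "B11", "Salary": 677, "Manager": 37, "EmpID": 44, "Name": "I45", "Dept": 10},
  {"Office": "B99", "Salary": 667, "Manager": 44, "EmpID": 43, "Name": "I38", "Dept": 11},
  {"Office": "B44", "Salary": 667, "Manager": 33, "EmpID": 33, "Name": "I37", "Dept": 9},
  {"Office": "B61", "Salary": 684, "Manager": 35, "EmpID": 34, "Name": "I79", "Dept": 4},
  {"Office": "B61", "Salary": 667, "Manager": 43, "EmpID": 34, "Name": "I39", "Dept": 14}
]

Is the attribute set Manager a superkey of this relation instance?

Yes

All 9 rows have distinct Manager values, so Manager → (all attributes) holds and Manager is a superkey.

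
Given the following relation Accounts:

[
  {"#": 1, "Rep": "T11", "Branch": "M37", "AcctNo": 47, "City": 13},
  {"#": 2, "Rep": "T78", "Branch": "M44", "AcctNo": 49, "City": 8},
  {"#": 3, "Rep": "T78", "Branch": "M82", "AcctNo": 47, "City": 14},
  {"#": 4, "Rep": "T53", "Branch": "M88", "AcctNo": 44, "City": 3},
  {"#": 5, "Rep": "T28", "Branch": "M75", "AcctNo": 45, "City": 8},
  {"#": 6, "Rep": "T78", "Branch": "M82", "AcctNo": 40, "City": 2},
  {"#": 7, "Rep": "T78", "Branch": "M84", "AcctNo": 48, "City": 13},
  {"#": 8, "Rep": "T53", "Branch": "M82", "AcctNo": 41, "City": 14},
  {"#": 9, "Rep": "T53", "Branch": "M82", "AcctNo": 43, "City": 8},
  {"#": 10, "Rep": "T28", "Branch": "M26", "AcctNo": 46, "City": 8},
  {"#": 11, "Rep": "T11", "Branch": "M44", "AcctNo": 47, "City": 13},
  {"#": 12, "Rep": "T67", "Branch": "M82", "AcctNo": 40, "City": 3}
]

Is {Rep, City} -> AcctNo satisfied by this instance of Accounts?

No

(Rep=T11, City=13): rows 1, 11 → AcctNo = 47, 47 ✓
(Rep=T78, City=8): row 2 → AcctNo = 49 ✓
(Rep=T78, City=14): row 3 → AcctNo = 47 ✓
(Rep=T53, City=3): row 4 → AcctNo = 44 ✓
(Rep=T28, City=8): rows 5, 10 → AcctNo takes values {45, 46} — violation
(Rep=T78, City=2): row 6 → AcctNo = 40 ✓
(Rep=T78, City=13): row 7 → AcctNo = 48 ✓
(Rep=T53, City=14): row 8 → AcctNo = 41 ✓
(Rep=T53, City=8): row 9 → AcctNo = 43 ✓
(Rep=T67, City=3): row 12 → AcctNo = 40 ✓
Two rows agree on {Rep, City} but differ on AcctNo, so {Rep, City} -> AcctNo does not hold.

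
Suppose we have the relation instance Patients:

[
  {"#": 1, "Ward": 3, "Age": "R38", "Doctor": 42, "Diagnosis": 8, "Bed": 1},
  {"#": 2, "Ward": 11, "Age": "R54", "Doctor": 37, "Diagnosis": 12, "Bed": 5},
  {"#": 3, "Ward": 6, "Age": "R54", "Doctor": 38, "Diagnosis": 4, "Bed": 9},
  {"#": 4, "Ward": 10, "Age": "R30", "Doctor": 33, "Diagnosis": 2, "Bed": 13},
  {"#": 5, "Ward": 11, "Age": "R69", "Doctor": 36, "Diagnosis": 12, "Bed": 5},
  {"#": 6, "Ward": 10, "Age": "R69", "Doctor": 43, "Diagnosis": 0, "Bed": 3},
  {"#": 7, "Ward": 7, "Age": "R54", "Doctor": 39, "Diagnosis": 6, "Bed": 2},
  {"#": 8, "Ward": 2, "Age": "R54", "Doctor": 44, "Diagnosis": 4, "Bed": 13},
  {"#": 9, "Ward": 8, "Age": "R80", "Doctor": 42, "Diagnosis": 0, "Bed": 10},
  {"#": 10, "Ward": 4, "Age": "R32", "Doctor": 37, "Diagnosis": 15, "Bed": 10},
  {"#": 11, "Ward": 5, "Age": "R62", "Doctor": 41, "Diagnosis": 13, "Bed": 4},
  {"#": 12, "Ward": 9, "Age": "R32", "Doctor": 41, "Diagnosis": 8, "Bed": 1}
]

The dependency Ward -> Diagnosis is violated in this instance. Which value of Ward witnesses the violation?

10

Ward=3: row 1 → Diagnosis = 8 ✓
Ward=11: rows 2, 5 → Diagnosis = 12, 12 ✓
Ward=6: row 3 → Diagnosis = 4 ✓
Ward=10: rows 4, 6 → Diagnosis takes values {2, 0} — violation
Ward=7: row 7 → Diagnosis = 6 ✓
Ward=2: row 8 → Diagnosis = 4 ✓
Ward=8: row 9 → Diagnosis = 0 ✓
Ward=4: row 10 → Diagnosis = 15 ✓
Ward=5: row 11 → Diagnosis = 13 ✓
Ward=9: row 12 → Diagnosis = 8 ✓
The only Ward value with inconsistent Diagnosis is Ward=10.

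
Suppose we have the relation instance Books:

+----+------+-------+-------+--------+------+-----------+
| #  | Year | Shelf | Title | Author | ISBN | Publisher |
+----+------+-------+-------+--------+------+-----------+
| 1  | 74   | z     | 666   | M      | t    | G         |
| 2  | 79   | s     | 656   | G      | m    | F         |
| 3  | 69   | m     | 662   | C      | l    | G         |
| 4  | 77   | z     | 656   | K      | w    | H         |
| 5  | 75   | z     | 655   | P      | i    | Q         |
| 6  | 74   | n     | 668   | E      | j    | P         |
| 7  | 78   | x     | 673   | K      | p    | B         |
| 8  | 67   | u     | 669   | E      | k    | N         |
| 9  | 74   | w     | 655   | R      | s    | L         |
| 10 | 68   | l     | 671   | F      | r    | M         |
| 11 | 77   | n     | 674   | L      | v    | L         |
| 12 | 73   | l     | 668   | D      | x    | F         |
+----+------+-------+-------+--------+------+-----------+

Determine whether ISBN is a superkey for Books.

Yes

All 12 rows have distinct ISBN values, so ISBN → (all attributes) holds and ISBN is a superkey.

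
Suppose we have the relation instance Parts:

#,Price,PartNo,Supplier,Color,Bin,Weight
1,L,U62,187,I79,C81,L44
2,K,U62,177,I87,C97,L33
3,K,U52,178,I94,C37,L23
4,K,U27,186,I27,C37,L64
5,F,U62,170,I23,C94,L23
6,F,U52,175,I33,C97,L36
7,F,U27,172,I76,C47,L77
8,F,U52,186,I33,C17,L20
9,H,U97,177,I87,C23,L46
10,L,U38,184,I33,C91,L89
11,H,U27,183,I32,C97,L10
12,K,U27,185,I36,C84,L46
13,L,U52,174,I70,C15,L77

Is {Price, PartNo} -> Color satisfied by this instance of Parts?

No

(Price=L, PartNo=U62): row 1 → Color = I79 ✓
(Price=K, PartNo=U62): row 2 → Color = I87 ✓
(Price=K, PartNo=U52): row 3 → Color = I94 ✓
(Price=K, PartNo=U27): rows 4, 12 → Color takes values {I27, I36} — violation
(Price=F, PartNo=U62): row 5 → Color = I23 ✓
(Price=F, PartNo=U52): rows 6, 8 → Color = I33, I33 ✓
(Price=F, PartNo=U27): row 7 → Color = I76 ✓
(Price=H, PartNo=U97): row 9 → Color = I87 ✓
(Price=L, PartNo=U38): row 10 → Color = I33 ✓
(Price=H, PartNo=U27): row 11 → Color = I32 ✓
(Price=L, PartNo=U52): row 13 → Color = I70 ✓
Two rows agree on {Price, PartNo} but differ on Color, so {Price, PartNo} -> Color does not hold.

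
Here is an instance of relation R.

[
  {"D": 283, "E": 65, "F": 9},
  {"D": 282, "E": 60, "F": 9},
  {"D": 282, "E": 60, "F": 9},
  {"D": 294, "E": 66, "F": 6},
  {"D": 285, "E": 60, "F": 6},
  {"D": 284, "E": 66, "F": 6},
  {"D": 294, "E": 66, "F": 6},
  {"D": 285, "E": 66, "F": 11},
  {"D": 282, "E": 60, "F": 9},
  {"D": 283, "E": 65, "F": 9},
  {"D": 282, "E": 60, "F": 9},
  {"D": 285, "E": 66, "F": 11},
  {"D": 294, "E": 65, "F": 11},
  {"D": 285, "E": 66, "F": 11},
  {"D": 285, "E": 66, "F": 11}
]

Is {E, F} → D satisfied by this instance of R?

No

(E=65, F=9): 2 rows → D = 283, 283 ✓
(E=60, F=9): 4 rows → D = 282, 282, 282, 282 ✓
(E=66, F=6): 3 rows → D takes values {294, 284} — violation
(E=60, F=6): 1 row → D = 285 ✓
(E=66, F=11): 4 rows → D = 285, 285, 285, 285 ✓
(E=65, F=11): 1 row → D = 294 ✓
Two rows agree on {E, F} but differ on D, so {E, F} → D does not hold.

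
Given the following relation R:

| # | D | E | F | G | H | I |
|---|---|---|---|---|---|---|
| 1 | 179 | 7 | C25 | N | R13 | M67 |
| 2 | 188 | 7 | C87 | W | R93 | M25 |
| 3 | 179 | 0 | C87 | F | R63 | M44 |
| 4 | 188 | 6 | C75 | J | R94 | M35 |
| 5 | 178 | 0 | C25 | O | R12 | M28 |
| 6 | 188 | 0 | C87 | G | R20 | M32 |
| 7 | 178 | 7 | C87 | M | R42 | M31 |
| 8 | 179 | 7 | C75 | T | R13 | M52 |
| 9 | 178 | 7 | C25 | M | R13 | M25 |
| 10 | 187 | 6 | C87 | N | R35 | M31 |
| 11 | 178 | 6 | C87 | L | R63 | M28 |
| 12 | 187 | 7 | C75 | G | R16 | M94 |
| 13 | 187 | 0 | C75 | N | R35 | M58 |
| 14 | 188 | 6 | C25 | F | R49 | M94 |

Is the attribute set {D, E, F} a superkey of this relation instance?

Yes

All 14 rows have distinct {D, E, F} values, so {D, E, F} → (all attributes) holds and {D, E, F} is a superkey.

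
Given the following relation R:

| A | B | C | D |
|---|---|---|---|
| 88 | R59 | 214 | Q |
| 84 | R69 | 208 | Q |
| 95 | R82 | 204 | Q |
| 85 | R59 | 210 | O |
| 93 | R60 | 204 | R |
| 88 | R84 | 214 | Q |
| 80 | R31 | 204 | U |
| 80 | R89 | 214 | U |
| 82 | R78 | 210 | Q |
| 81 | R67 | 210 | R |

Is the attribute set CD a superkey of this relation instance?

Two distinct rows share (C=214, D=Q), so CD does not determine every attribute — not a superkey.

No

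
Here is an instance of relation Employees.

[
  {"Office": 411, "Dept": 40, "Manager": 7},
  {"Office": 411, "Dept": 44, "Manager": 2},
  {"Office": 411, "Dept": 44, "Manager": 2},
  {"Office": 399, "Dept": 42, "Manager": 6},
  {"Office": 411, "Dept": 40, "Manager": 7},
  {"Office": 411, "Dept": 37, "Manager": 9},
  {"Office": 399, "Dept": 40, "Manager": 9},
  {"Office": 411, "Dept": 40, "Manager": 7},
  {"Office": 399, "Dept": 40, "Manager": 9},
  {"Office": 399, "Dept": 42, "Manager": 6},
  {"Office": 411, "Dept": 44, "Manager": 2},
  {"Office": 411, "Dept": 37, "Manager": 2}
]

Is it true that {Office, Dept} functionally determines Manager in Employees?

No

(Office=411, Dept=40): 3 rows → Manager = 7, 7, 7 ✓
(Office=411, Dept=44): 3 rows → Manager = 2, 2, 2 ✓
(Office=399, Dept=42): 2 rows → Manager = 6, 6 ✓
(Office=411, Dept=37): 2 rows → Manager takes values {9, 2} — violation
(Office=399, Dept=40): 2 rows → Manager = 9, 9 ✓
Two rows agree on {Office, Dept} but differ on Manager, so {Office, Dept} -> Manager does not hold.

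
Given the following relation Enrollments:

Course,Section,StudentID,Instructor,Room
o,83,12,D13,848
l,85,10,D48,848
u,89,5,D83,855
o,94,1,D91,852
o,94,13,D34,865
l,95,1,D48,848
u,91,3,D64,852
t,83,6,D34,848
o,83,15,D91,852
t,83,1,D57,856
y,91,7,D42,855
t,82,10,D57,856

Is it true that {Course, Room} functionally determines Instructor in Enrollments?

Yes

(Course=o, Room=848): 1 row → Instructor = D13 ✓
(Course=l, Room=848): 2 rows → Instructor = D48, D48 ✓
(Course=u, Room=855): 1 row → Instructor = D83 ✓
(Course=o, Room=852): 2 rows → Instructor = D91, D91 ✓
(Course=o, Room=865): 1 row → Instructor = D34 ✓
(Course=u, Room=852): 1 row → Instructor = D64 ✓
(Course=t, Room=848): 1 row → Instructor = D34 ✓
(Course=t, Room=856): 2 rows → Instructor = D57, D57 ✓
(Course=y, Room=855): 1 row → Instructor = D42 ✓
Every {Course, Room} value is associated with a single Instructor value, so {Course, Room} -> Instructor holds.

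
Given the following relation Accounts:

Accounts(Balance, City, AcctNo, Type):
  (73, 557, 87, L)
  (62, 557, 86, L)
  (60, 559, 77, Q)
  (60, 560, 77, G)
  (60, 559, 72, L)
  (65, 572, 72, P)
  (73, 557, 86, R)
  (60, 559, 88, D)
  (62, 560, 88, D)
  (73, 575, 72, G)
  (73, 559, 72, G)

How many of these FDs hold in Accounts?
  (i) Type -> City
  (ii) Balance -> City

0

(i) Type -> City: Type=L: 3 rows → City takes values {557, 559} — violation; Type=G: 3 rows → City takes values {560, 575, 559} — violation; Type=D: 2 rows → City takes values {559, 560} — violation — fails.
(ii) Balance -> City: Balance=73: 4 rows → City takes values {557, 575, 559} — violation; Balance=62: 2 rows → City takes values {557, 560} — violation; Balance=60: 4 rows → City takes values {559, 560} — violation — fails.
None of the 2 dependencies hold.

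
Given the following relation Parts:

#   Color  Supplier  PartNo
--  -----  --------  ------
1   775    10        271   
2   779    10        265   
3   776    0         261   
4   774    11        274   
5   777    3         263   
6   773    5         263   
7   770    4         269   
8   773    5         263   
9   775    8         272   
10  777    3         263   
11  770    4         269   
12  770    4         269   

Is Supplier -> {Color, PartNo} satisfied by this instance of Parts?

Supplier=10: rows 1, 2 → {Color,PartNo} takes values {(775, 271), (779, 265)} — violation
Supplier=0: row 3 → {Color,PartNo} = (776, 261) ✓
Supplier=11: row 4 → {Color,PartNo} = (774, 274) ✓
Supplier=3: rows 5, 10 → {Color,PartNo} = (777, 263), (777, 263) ✓
Supplier=5: rows 6, 8 → {Color,PartNo} = (773, 263), (773, 263) ✓
Supplier=4: rows 7, 11, 12 → {Color,PartNo} = (770, 269), (770, 269), (770, 269) ✓
Supplier=8: row 9 → {Color,PartNo} = (775, 272) ✓
Two rows agree on Supplier but differ on {Color, PartNo}, so Supplier -> {Color, PartNo} does not hold.

No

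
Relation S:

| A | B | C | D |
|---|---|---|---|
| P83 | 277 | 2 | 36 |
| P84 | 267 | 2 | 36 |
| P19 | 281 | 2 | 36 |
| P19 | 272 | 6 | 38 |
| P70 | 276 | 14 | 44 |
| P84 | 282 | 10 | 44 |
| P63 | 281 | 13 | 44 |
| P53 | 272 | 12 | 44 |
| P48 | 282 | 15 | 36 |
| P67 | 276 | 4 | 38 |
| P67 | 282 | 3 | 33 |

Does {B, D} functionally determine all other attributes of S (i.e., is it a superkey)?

Yes

All 11 rows have distinct {B, D} values, so {B, D} → (all attributes) holds and {B, D} is a superkey.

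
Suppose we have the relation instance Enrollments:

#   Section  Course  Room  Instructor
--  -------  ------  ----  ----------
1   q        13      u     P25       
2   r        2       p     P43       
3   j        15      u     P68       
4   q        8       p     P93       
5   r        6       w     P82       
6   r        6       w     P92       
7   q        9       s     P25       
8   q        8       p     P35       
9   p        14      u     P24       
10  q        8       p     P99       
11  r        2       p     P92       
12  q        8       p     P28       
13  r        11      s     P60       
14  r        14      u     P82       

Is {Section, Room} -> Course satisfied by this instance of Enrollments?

(Section=q, Room=u): row 1 → Course = 13 ✓
(Section=r, Room=p): rows 2, 11 → Course = 2, 2 ✓
(Section=j, Room=u): row 3 → Course = 15 ✓
(Section=q, Room=p): rows 4, 8, 10, 12 → Course = 8, 8, 8, 8 ✓
(Section=r, Room=w): rows 5, 6 → Course = 6, 6 ✓
(Section=q, Room=s): row 7 → Course = 9 ✓
(Section=p, Room=u): row 9 → Course = 14 ✓
(Section=r, Room=s): row 13 → Course = 11 ✓
(Section=r, Room=u): row 14 → Course = 14 ✓
Every {Section, Room} value is associated with a single Course value, so {Section, Room} -> Course holds.

Yes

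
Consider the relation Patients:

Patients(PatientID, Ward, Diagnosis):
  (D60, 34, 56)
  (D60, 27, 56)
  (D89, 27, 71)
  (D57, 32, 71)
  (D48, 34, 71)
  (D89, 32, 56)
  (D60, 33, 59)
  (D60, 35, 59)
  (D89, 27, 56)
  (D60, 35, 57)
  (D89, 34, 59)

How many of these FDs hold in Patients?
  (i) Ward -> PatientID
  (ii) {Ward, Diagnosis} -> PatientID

0

(i) Ward -> PatientID: Ward=34: 3 rows → PatientID takes values {D60, D48, D89} — violation; Ward=27: 3 rows → PatientID takes values {D60, D89} — violation; Ward=32: 2 rows → PatientID takes values {D57, D89} — violation — fails.
(ii) {Ward, Diagnosis} -> PatientID: (Ward=27, Diagnosis=56): 2 rows → PatientID takes values {D60, D89} — violation — fails.
None of the 2 dependencies hold.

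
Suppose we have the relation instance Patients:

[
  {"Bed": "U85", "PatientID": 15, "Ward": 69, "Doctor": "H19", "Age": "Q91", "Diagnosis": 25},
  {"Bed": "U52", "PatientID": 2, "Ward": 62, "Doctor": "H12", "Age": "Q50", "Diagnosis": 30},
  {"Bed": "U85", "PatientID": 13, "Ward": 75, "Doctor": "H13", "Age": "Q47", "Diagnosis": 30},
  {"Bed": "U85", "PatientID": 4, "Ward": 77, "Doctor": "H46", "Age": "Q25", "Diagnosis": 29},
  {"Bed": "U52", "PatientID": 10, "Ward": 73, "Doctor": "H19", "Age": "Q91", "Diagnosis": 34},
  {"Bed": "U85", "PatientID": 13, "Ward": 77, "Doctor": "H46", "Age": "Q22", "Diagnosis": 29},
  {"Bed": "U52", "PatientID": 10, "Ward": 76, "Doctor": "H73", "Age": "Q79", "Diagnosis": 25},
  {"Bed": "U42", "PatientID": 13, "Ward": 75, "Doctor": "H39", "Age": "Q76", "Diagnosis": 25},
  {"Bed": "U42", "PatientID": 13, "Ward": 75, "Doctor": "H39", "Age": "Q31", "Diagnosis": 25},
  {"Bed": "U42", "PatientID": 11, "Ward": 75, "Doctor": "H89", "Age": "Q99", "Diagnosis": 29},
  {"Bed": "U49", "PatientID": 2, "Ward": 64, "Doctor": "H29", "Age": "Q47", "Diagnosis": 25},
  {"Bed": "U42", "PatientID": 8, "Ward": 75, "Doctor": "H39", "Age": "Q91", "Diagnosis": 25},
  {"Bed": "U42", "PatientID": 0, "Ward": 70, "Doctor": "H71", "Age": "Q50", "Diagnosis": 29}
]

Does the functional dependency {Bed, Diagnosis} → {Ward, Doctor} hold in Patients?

No

(Bed=U85, Diagnosis=25): 1 row → {Ward,Doctor} = (69, H19) ✓
(Bed=U52, Diagnosis=30): 1 row → {Ward,Doctor} = (62, H12) ✓
(Bed=U85, Diagnosis=30): 1 row → {Ward,Doctor} = (75, H13) ✓
(Bed=U85, Diagnosis=29): 2 rows → {Ward,Doctor} = (77, H46), (77, H46) ✓
(Bed=U52, Diagnosis=34): 1 row → {Ward,Doctor} = (73, H19) ✓
(Bed=U52, Diagnosis=25): 1 row → {Ward,Doctor} = (76, H73) ✓
(Bed=U42, Diagnosis=25): 3 rows → {Ward,Doctor} = (75, H39), (75, H39), (75, H39) ✓
(Bed=U42, Diagnosis=29): 2 rows → {Ward,Doctor} takes values {(75, H89), (70, H71)} — violation
(Bed=U49, Diagnosis=25): 1 row → {Ward,Doctor} = (64, H29) ✓
Two rows agree on {Bed, Diagnosis} but differ on {Ward, Doctor}, so {Bed, Diagnosis} → {Ward, Doctor} does not hold.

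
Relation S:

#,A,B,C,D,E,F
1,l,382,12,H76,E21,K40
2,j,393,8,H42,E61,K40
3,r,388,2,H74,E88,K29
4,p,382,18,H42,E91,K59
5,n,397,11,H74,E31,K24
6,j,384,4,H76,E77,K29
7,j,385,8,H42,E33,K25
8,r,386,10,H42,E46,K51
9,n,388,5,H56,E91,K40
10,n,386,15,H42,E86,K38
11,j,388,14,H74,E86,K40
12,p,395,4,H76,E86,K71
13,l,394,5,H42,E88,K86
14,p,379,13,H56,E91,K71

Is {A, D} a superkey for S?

Rows 2 and 7 have the same {A, D} value (A=j, D=H42) but are distinct tuples, so {A, D} does not determine every attribute — not a superkey.

No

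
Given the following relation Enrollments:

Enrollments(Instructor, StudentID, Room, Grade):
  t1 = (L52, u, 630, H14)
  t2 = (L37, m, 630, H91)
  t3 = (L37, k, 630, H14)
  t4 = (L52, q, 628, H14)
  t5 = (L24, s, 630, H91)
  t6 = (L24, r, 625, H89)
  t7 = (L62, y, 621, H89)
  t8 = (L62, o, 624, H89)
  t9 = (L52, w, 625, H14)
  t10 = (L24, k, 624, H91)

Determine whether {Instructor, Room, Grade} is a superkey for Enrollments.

Yes

All 10 rows have distinct {Instructor, Room, Grade} values, so {Instructor, Room, Grade} → (all attributes) holds and {Instructor, Room, Grade} is a superkey.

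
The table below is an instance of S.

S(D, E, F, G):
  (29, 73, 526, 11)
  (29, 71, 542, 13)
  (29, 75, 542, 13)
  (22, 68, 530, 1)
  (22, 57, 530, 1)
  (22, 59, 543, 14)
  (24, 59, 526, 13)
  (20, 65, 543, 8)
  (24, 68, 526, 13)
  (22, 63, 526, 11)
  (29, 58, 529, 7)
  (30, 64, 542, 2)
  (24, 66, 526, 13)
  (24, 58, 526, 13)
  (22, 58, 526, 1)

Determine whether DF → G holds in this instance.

(D=29, F=526): 1 row → G = 11 ✓
(D=29, F=542): 2 rows → G = 13, 13 ✓
(D=22, F=530): 2 rows → G = 1, 1 ✓
(D=22, F=543): 1 row → G = 14 ✓
(D=24, F=526): 4 rows → G = 13, 13, 13, 13 ✓
(D=20, F=543): 1 row → G = 8 ✓
(D=22, F=526): 2 rows → G takes values {11, 1} — violation
(D=29, F=529): 1 row → G = 7 ✓
(D=30, F=542): 1 row → G = 2 ✓
Two rows agree on DF but differ on G, so DF → G does not hold.

No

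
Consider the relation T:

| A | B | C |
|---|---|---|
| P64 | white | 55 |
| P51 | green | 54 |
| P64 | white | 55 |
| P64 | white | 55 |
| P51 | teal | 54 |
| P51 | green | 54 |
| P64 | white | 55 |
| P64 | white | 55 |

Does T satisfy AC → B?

(A=P64, C=55): 5 rows → B = white, white, white, white, white ✓
(A=P51, C=54): 3 rows → B takes values {green, teal} — violation
Two rows agree on AC but differ on B, so AC → B does not hold.

No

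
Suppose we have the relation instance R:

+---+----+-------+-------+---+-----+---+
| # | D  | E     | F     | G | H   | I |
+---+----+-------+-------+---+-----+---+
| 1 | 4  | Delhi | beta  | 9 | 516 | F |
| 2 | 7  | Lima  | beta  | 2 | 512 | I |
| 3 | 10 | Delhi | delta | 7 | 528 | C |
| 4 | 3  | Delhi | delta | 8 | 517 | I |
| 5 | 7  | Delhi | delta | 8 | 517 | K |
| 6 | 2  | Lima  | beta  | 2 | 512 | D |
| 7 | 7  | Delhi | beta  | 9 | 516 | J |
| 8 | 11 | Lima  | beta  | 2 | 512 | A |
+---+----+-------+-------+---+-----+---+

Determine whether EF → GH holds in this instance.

(E=Delhi, F=beta): rows 1, 7 → {G,H} = (9, 516), (9, 516) ✓
(E=Lima, F=beta): rows 2, 6, 8 → {G,H} = (2, 512), (2, 512), (2, 512) ✓
(E=Delhi, F=delta): rows 3, 4, 5 → {G,H} takes values {(7, 528), (8, 517)} — violation
Two rows agree on EF but differ on GH, so EF → GH does not hold.

No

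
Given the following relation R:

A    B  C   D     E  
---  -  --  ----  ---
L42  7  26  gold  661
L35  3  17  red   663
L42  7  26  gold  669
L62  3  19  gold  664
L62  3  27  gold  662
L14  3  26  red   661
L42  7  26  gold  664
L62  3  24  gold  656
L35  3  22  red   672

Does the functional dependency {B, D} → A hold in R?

(B=7, D=gold): 3 rows → A = L42, L42, L42 ✓
(B=3, D=red): 3 rows → A takes values {L35, L14} — violation
(B=3, D=gold): 3 rows → A = L62, L62, L62 ✓
Two rows agree on {B, D} but differ on A, so {B, D} → A does not hold.

No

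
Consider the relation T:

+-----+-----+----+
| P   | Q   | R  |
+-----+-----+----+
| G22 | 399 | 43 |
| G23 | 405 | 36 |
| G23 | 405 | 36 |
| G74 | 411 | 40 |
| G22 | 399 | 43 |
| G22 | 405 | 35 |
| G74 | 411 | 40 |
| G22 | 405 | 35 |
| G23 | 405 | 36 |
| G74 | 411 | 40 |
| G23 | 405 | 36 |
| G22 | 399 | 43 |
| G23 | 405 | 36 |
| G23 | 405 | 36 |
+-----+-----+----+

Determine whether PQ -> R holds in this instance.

(P=G22, Q=399): 3 rows → R = 43, 43, 43 ✓
(P=G23, Q=405): 6 rows → R = 36, 36, 36, 36, 36, 36 ✓
(P=G74, Q=411): 3 rows → R = 40, 40, 40 ✓
(P=G22, Q=405): 2 rows → R = 35, 35 ✓
Every PQ value is associated with a single R value, so PQ -> R holds.

Yes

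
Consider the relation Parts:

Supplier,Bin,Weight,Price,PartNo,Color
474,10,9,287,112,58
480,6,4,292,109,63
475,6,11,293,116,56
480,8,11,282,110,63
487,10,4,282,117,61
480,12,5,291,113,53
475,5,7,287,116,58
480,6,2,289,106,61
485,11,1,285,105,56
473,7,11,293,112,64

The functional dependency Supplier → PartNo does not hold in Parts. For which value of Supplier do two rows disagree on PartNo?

Supplier=474: 1 row → PartNo = 112 ✓
Supplier=480: 4 rows → PartNo takes values {109, 110, 113, 106} — violation
Supplier=475: 2 rows → PartNo = 116, 116 ✓
Supplier=487: 1 row → PartNo = 117 ✓
Supplier=485: 1 row → PartNo = 105 ✓
Supplier=473: 1 row → PartNo = 112 ✓
The only Supplier value with inconsistent PartNo is Supplier=480.

480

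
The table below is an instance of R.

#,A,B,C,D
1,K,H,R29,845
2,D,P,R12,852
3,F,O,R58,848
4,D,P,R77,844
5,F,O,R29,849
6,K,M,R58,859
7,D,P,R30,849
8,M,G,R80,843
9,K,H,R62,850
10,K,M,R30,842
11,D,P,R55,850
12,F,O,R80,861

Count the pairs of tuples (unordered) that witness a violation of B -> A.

B=H: all 2 rows agree on A — 0 pairs.
B=P: all 4 rows agree on A — 0 pairs.
B=O: all 3 rows agree on A — 0 pairs.
B=M: all 2 rows agree on A — 0 pairs.

0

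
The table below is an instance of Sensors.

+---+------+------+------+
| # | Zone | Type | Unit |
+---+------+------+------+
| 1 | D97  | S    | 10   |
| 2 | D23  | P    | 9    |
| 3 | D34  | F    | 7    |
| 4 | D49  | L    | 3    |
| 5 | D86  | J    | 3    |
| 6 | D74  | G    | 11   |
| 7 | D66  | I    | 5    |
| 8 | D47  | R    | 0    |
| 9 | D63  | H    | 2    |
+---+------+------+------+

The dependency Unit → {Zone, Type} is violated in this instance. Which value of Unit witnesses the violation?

3

Unit=10: row 1 → {Zone,Type} = (D97, S) ✓
Unit=9: row 2 → {Zone,Type} = (D23, P) ✓
Unit=7: row 3 → {Zone,Type} = (D34, F) ✓
Unit=3: rows 4, 5 → {Zone,Type} takes values {(D49, L), (D86, J)} — violation
Unit=11: row 6 → {Zone,Type} = (D74, G) ✓
Unit=5: row 7 → {Zone,Type} = (D66, I) ✓
Unit=0: row 8 → {Zone,Type} = (D47, R) ✓
Unit=2: row 9 → {Zone,Type} = (D63, H) ✓
The only Unit value with inconsistent RHS is Unit=3.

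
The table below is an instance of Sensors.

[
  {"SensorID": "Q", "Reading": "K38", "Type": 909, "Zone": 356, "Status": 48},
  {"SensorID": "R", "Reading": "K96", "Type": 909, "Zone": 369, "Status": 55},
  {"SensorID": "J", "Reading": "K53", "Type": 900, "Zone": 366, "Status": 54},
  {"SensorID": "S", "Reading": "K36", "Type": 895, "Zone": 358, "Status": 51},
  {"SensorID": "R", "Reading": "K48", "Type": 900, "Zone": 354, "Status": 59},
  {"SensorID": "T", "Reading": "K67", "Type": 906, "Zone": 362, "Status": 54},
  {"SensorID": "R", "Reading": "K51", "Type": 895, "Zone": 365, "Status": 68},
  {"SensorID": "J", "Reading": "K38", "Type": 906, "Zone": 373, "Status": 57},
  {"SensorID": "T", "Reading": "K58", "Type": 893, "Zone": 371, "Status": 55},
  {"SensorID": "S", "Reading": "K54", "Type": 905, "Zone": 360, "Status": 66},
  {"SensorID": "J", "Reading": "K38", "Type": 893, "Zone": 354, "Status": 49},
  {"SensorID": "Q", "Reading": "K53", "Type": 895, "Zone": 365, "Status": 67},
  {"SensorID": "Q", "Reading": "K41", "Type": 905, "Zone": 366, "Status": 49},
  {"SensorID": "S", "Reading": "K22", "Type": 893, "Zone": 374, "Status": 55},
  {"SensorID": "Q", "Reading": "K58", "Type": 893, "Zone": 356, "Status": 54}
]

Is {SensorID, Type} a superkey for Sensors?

All 15 rows have distinct {SensorID, Type} values, so {SensorID, Type} → (all attributes) holds and {SensorID, Type} is a superkey.

Yes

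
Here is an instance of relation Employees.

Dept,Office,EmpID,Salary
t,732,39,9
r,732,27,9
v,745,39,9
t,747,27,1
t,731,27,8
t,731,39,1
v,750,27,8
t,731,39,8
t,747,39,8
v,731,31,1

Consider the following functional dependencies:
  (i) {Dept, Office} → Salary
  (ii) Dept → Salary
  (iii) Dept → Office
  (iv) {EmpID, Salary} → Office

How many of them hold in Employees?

(i) {Dept, Office} → Salary: (Dept=t, Office=747): 2 rows → Salary takes values {1, 8} — violation; (Dept=t, Office=731): 3 rows → Salary takes values {8, 1} — violation — fails.
(ii) Dept → Salary: Dept=t: 6 rows → Salary takes values {9, 1, 8} — violation; Dept=v: 3 rows → Salary takes values {9, 8, 1} — violation — fails.
(iii) Dept → Office: Dept=t: 6 rows → Office takes values {732, 747, 731} — violation; Dept=v: 3 rows → Office takes values {745, 750, 731} — violation — fails.
(iv) {EmpID, Salary} → Office: (EmpID=39, Salary=9): 2 rows → Office takes values {732, 745} — violation; (EmpID=27, Salary=8): 2 rows → Office takes values {731, 750} — violation; (EmpID=39, Salary=8): 2 rows → Office takes values {731, 747} — violation — fails.
None of the 4 dependencies hold.

0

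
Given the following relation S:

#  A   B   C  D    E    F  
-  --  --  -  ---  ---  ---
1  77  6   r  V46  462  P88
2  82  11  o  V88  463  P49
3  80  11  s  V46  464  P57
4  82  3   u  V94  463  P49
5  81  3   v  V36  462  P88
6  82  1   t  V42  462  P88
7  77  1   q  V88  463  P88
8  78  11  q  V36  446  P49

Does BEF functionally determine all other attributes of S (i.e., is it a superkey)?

All 8 rows have distinct BEF values, so BEF → (all attributes) holds and BEF is a superkey.

Yes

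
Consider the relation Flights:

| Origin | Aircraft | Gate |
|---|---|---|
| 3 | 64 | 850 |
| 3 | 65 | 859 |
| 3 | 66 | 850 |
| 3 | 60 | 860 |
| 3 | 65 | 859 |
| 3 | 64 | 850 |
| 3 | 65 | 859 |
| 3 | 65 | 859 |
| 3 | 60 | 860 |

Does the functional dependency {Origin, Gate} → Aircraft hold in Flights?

No

(Origin=3, Gate=850): 3 rows → Aircraft takes values {64, 66} — violation
(Origin=3, Gate=859): 4 rows → Aircraft = 65, 65, 65, 65 ✓
(Origin=3, Gate=860): 2 rows → Aircraft = 60, 60 ✓
Two rows agree on {Origin, Gate} but differ on Aircraft, so {Origin, Gate} → Aircraft does not hold.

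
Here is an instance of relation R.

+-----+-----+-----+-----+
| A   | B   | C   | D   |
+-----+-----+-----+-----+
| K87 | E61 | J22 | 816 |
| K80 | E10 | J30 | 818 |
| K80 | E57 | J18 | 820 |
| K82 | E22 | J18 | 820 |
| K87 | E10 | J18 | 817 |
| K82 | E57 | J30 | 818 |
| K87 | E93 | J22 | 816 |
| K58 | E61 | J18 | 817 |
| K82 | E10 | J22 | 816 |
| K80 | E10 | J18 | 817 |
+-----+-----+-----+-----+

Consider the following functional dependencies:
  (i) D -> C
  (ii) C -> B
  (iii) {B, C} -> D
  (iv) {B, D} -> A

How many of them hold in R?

2

(i) D -> C: every LHS value maps to a single RHS value — holds.
(ii) C -> B: C=J22: 3 rows → B takes values {E61, E93, E10} — violation; C=J30: 2 rows → B takes values {E10, E57} — violation; C=J18: 5 rows → B takes values {E57, E22, E10, E61} — violation — fails.
(iii) {B, C} -> D: every LHS value maps to a single RHS value — holds.
(iv) {B, D} -> A: (B=E10, D=817): 2 rows → A takes values {K87, K80} — violation — fails.
2 of the 4 dependencies hold.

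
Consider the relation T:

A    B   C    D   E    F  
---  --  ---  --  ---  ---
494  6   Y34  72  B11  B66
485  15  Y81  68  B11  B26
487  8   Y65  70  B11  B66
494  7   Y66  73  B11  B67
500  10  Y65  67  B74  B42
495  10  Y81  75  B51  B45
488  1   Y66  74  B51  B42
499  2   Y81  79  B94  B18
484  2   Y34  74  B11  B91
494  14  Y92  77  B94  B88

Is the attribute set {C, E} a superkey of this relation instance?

Two distinct rows share (C=Y34, E=B11), so {C, E} does not determine every attribute — not a superkey.

No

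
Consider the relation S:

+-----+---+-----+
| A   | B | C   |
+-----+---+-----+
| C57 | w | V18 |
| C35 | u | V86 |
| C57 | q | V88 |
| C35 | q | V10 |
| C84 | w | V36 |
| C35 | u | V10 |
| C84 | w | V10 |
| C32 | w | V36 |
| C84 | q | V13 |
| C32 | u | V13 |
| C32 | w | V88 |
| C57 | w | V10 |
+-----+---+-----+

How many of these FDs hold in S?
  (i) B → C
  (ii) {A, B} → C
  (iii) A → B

0

(i) B → C: B=w: 6 rows → C takes values {V18, V36, V10, V88} — violation; B=u: 3 rows → C takes values {V86, V10, V13} — violation; B=q: 3 rows → C takes values {V88, V10, V13} — violation — fails.
(ii) {A, B} → C: (A=C57, B=w): 2 rows → C takes values {V18, V10} — violation; (A=C35, B=u): 2 rows → C takes values {V86, V10} — violation; (A=C84, B=w): 2 rows → C takes values {V36, V10} — violation; (A=C32, B=w): 2 rows → C takes values {V36, V88} — violation — fails.
(iii) A → B: A=C57: 3 rows → B takes values {w, q} — violation; A=C35: 3 rows → B takes values {u, q} — violation; A=C84: 3 rows → B takes values {w, q} — violation; A=C32: 3 rows → B takes values {w, u} — violation — fails.
None of the 3 dependencies hold.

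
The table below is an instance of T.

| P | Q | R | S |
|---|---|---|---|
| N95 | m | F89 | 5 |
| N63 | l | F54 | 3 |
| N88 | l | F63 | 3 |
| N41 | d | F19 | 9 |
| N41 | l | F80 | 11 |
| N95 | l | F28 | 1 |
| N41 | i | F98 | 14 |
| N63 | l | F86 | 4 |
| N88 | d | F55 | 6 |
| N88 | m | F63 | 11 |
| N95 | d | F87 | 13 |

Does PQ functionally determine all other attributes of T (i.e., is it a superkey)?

Two distinct rows share (P=N63, Q=l), so PQ does not determine every attribute — not a superkey.

No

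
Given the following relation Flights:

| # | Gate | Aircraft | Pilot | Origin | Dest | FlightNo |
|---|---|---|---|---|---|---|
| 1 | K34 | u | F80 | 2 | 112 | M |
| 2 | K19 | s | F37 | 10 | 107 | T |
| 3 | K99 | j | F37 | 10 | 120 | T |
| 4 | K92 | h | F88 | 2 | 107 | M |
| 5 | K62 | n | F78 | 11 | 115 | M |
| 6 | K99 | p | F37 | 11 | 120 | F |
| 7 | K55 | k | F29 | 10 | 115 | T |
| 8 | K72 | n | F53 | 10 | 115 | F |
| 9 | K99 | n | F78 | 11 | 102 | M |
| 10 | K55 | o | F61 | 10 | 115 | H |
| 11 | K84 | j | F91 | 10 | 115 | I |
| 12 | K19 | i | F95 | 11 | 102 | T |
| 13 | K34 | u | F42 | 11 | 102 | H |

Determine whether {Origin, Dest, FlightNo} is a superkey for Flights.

Yes

All 13 rows have distinct {Origin, Dest, FlightNo} values, so {Origin, Dest, FlightNo} → (all attributes) holds and {Origin, Dest, FlightNo} is a superkey.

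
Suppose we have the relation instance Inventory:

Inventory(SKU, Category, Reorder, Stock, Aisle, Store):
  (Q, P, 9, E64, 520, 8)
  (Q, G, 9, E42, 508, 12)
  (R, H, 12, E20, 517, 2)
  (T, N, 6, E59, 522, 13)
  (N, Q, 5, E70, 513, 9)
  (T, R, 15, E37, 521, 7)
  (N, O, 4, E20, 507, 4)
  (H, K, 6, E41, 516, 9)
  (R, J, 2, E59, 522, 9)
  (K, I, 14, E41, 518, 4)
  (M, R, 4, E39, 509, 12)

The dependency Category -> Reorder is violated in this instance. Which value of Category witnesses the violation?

Category=P: 1 row → Reorder = 9 ✓
Category=G: 1 row → Reorder = 9 ✓
Category=H: 1 row → Reorder = 12 ✓
Category=N: 1 row → Reorder = 6 ✓
Category=Q: 1 row → Reorder = 5 ✓
Category=R: 2 rows → Reorder takes values {15, 4} — violation
Category=O: 1 row → Reorder = 4 ✓
Category=K: 1 row → Reorder = 6 ✓
Category=J: 1 row → Reorder = 2 ✓
Category=I: 1 row → Reorder = 14 ✓
The only Category value with inconsistent Reorder is Category=R.

R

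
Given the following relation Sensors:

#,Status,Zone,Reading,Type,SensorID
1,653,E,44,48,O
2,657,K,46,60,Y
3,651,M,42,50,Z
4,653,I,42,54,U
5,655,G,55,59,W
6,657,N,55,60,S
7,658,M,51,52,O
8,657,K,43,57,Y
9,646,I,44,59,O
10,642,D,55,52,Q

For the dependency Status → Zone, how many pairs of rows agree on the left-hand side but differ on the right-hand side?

Status=653: violating pairs (1,4) — 1 pair.
Status=657: violating pairs (2,6), (6,8) — 2 pairs.

3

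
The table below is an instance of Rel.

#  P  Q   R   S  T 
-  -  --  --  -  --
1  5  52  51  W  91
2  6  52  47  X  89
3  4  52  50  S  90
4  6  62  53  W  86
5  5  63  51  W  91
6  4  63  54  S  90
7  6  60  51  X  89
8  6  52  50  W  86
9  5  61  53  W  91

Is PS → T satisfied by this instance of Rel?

(P=5, S=W): rows 1, 5, 9 → T = 91, 91, 91 ✓
(P=6, S=X): rows 2, 7 → T = 89, 89 ✓
(P=4, S=S): rows 3, 6 → T = 90, 90 ✓
(P=6, S=W): rows 4, 8 → T = 86, 86 ✓
Every PS value is associated with a single T value, so PS → T holds.

Yes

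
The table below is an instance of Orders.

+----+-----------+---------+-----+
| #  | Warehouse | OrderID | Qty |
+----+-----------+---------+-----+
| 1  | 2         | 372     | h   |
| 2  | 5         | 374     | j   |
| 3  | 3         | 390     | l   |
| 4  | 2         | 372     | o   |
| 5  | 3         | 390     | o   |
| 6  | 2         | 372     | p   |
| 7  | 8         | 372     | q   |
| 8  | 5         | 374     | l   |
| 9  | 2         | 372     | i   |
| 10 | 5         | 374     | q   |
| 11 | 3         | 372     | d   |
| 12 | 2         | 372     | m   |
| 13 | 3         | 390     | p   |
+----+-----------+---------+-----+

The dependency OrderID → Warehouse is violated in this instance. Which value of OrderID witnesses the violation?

OrderID=372: rows 1, 4, 6, 7, 9, 11, 12 → Warehouse takes values {2, 8, 3} — violation
OrderID=374: rows 2, 8, 10 → Warehouse = 5, 5, 5 ✓
OrderID=390: rows 3, 5, 13 → Warehouse = 3, 3, 3 ✓
The only OrderID value with inconsistent Warehouse is OrderID=372.

372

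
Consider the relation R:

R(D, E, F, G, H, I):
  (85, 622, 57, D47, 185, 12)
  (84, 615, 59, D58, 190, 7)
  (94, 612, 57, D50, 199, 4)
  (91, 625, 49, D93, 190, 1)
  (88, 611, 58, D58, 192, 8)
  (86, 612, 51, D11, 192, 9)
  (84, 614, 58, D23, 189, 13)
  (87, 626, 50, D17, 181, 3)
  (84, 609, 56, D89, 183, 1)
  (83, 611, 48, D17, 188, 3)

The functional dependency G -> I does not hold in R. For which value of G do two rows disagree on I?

D58

G=D47: 1 row → I = 12 ✓
G=D58: 2 rows → I takes values {7, 8} — violation
G=D50: 1 row → I = 4 ✓
G=D93: 1 row → I = 1 ✓
G=D11: 1 row → I = 9 ✓
G=D23: 1 row → I = 13 ✓
G=D17: 2 rows → I = 3, 3 ✓
G=D89: 1 row → I = 1 ✓
The only G value with inconsistent I is G=D58.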